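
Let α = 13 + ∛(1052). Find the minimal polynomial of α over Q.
m_α(x) = x^3 - 39x^2 + 507x - 3249

Set β = α - 13 = ∛(1052), so β^3 = 1052. Then (α - 13)^3 - 1052 = 0, i.e. α is a root of g(x) = (x - 13)^3 - 1052 = x^3 - 39x^2 + 507x - 3249. Since g(x) = h(x - 13) where h(x) = x^3 - 1052, and h is irreducible over Q (because 1052 is not a perfect cube, so h has no rational root, and a monic cubic with no rational root is irreducible), g is also irreducible (irreducibility is preserved under the substitution x → x - 13). Hence m_α(x) = x^3 - 39x^2 + 507x - 3249.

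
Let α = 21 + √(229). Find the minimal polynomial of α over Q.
m_α(x) = x^2 - 42x + 212

From α - 21 = √(229), squaring gives (α - 21)^2 = 229, i.e. α^2 - 42α + 441 = 229, so α^2 - 42α + 212 = 0. The discriminant of x^2 - 42x + 212 is (-42)^2 - 4·(212) = 1764 - 848 = 916, and 4·(229) is not a perfect square in Q since 229 is squarefree and ≠ 1. Hence x^2 - 42x + 212 is irreducible over Q and is the minimal polynomial of α.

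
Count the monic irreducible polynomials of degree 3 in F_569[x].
There are 61406480 monic irreducible polynomials of degree 3 over F_569

Each element of F_{569^3} that lies in no proper subfield is a root of exactly one monic irreducible of degree 3 over F_569, and each such polynomial has 3 distinct roots in F_{569^3}. By Möbius inversion the count is N_569(3) = (1/3) Σ_{d|3} μ(3/d) · 569^d = (1/3)(μ(3)·569^1 + μ(1)·569^3) = 184219440/3 = 61406480.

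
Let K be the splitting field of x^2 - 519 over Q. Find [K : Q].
[K : Q] = 2

f(x) = x^2 - 519 factors as (x - √519)(x + √519). The splitting field is K = Q(√519). Since 519 is squarefree and > 1, it is not a perfect square, so x^2 - 519 is irreducible over Q and [Q(√519) : Q] = 2. Hence [K : Q] = 2.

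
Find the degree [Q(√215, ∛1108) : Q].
[Q(√215, ∛1108) : Q] = 6

Let L = Q(√215, ∛1108). Since Q(√215) ⊂ L and [Q(√215):Q] = 2, the tower law gives 2 | [L:Q]. Likewise Q(∛1108) ⊂ L with [Q(∛1108):Q] = 3 (because 1108 is not a perfect cube), so 3 | [L:Q]. As gcd(2,3) = 1, [L:Q] is divisible by 6. Conversely L is generated over Q by √215 and ∛1108, so [L:Q] ≤ 2·3 = 6. Therefore [Q(√215, ∛1108) : Q] = 6.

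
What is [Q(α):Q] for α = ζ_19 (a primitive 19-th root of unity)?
[Q(α):Q] = 18

The minimal polynomial of ζ_19 over Q is the 19-th cyclotomic polynomial Φ_19(x), which is irreducible over Q and has degree φ(19) = 18. Hence [Q(α):Q] = φ(19) = 18.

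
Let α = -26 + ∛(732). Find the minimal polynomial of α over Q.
m_α(x) = x^3 + 78x^2 + 2028x + 16844

Set β = α + 26 = ∛(732), so β^3 = 732. Then (α + 26)^3 - 732 = 0, i.e. α is a root of g(x) = (x + 26)^3 - 732 = x^3 + 78x^2 + 2028x + 16844. Since g(x) = h(x + 26) where h(x) = x^3 - 732, and h is irreducible over Q (because 732 is not a perfect cube, so h has no rational root, and a monic cubic with no rational root is irreducible), g is also irreducible (irreducibility is preserved under the substitution x → x + 26). Hence m_α(x) = x^3 + 78x^2 + 2028x + 16844.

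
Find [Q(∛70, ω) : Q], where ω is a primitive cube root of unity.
[Q(∛70, ω) : Q] = 6

[Q(∛70):Q] = 3 (min poly x^3 - 70, irreducible since 70 is not a perfect cube). [Q(ω):Q] = 2 (min poly x^2 + x + 1). Since Q(∛70) ⊂ R and ω ∉ R, we have ω ∉ Q(∛70), so x^2 + x + 1 remains irreducible over Q(∛70) and [Q(∛70, ω) : Q(∛70)] = 2. By the tower law, [Q(∛70, ω) : Q] = 3 · 2 = 6. (In fact Q(∛70, ω) is the splitting field of x^3 - 70 over Q.)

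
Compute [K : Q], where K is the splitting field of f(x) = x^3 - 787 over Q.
[K : Q] = 6

The roots of x^3 - 787 are ∛787, ω∛787, ω^2∛787 where ω = e^(2πi/3) is a primitive cube root of unity, so K = Q(∛787, ω). Now [Q(∛787):Q] = 3 (since 787 is not a perfect cube, x^3 - 787 is irreducible) and [Q(ω):Q] = 2. Both 2 and 3 divide [K:Q], and [K:Q] ≤ 3·2 = 6, so [K:Q] = 6. (Equivalently: Q(∛787) ⊂ R but ω ∉ R, so [K : Q(∛787)] = 2.)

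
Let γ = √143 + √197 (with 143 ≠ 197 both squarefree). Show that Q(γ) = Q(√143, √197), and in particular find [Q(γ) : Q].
[Q(γ) : Q] = 4 (equivalently, Q(γ) = Q(√143, √197))

Obviously Q(γ) ⊆ Q(√143, √197), and [Q(√143, √197):Q] = 4 (since 143, 197 are distinct squarefree integers > 1 with 28171 not a perfect square). To show equality we compute the minimal polynomial of γ. From γ = √143 + √197: γ^2 = 143 + 2√(28171) + 197 = 340 + 2√(28171), so γ^2 - 340 = 2√(28171); squaring, (γ^2 - 340)^2 = 4·28171, i.e. γ^4 - 680γ^2 + 115600 - 112684 = 0, i.e. γ^4 - 680γ^2 + 2916 = 0. So γ is a root of x^4 - 680x^2 + 2916. This polynomial is irreducible over Q: it has no rational root (each ±√143 ± √197 is irrational), and any factorization into two quadratics over Q would force √(28171) ∈ Q (pairing opposite roots) or √143, √197 ∈ Q (other pairings), all impossible. Hence [Q(γ):Q] = 4 = [Q(√143, √197):Q], so Q(γ) = Q(√143, √197).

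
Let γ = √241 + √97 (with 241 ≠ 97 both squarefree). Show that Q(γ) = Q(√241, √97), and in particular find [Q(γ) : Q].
[Q(γ) : Q] = 4 (equivalently, Q(γ) = Q(√241, √97))

Obviously Q(γ) ⊆ Q(√241, √97), and [Q(√241, √97):Q] = 4 (since 241, 97 are distinct squarefree integers > 1 with 23377 not a perfect square). To show equality we compute the minimal polynomial of γ. From γ = √241 + √97: γ^2 = 241 + 2√(23377) + 97 = 338 + 2√(23377), so γ^2 - 338 = 2√(23377); squaring, (γ^2 - 338)^2 = 4·23377, i.e. γ^4 - 676γ^2 + 114244 - 93508 = 0, i.e. γ^4 - 676γ^2 + 20736 = 0. So γ is a root of x^4 - 676x^2 + 20736. This polynomial is irreducible over Q: it has no rational root (each ±√241 ± √97 is irrational), and any factorization into two quadratics over Q would force √(23377) ∈ Q (pairing opposite roots) or √241, √97 ∈ Q (other pairings), all impossible. Hence [Q(γ):Q] = 4 = [Q(√241, √97):Q], so Q(γ) = Q(√241, √97).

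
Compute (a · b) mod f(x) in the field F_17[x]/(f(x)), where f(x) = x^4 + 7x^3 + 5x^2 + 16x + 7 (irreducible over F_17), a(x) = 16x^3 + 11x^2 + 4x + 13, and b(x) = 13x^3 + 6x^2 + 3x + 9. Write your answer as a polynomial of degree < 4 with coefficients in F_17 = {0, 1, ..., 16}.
a · b ≡ 6x^2 + 4x + 16 (mod f(x))

Multiply in F_17[x]: a(x)·b(x) = (16x^3 + 11x^2 + 4x + 13)·(13x^3 + 6x^2 + 3x + 9) = 4x^6 + x^5 + 13x^4 + 13x^3 + 2x^2 + 7x + 15. This has degree ≥ 4, so divide by f(x) over F_17: 4x^6 + x^5 + 13x^4 + 13x^3 + 2x^2 + 7x + 15 = (4x^2 + 7x + 12)·(x^4 + 7x^3 + 5x^2 + 16x + 7) + (6x^2 + 4x + 16). Hence a·b ≡ 6x^2 + 4x + 16 (mod f). (F_17[x]/(f) is a field with 17^4 = 83521 elements since f is irreducible of degree 4.)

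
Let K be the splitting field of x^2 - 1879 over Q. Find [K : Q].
[K : Q] = 2

f(x) = x^2 - 1879 factors as (x - √1879)(x + √1879). The splitting field is K = Q(√1879). Since 1879 is squarefree and > 1, it is not a perfect square, so x^2 - 1879 is irreducible over Q and [Q(√1879) : Q] = 2. Hence [K : Q] = 2.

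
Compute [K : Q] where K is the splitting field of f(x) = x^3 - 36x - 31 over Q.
[K : Q] = 6

By the rational root test, any rational root of the monic integer polynomial f(x) = x^3 - 36x - 31 must be an integer dividing the constant term -31, i.e. one of ±{1, 31}. Evaluating: f(1) = -66, f(-1) = 4, f(31) = 28644, f(-31) = -28706; none is 0, so f has no rational root and is therefore irreducible over Q (a cubic with no linear factor over a field is irreducible). For an irreducible cubic, the Galois group is A_3 or S_3 according as the discriminant disc(f) = -4a^3 - 27b^2 = -4·(-36)^3 - 27·(-31)^2 = 160677 is or is not a square in Q. Here disc(f) = 160677 is not a perfect square in Q, so the Galois group of f over Q is not contained in A_3 and must be all of S_3. The splitting field has degree |S_3| = 6 over Q, so [K : Q] = 6.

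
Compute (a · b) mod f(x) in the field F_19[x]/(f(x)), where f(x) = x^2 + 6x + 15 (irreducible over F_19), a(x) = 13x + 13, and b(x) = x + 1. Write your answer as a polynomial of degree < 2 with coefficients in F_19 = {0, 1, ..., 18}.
a · b ≡ 5x + 8 (mod f(x))

Multiply in F_19[x]: a(x)·b(x) = (13x + 13)·(x + 1) = 13x^2 + 7x + 13. This has degree ≥ 2, so divide by f(x) over F_19: 13x^2 + 7x + 13 = (13)·(x^2 + 6x + 15) + (5x + 8). Hence a·b ≡ 5x + 8 (mod f). (F_19[x]/(f) is a field with 19^2 = 361 elements since f is irreducible of degree 2.)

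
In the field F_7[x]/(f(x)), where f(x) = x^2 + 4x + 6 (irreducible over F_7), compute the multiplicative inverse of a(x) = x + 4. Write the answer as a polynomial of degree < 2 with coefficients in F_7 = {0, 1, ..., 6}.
a(x)^(-1) ≡ x (mod f(x))

Since f is irreducible over F_7, F_7[x]/(f) is a field and a(x) ≠ 0 has an inverse. Apply the extended Euclidean algorithm to f(x) and a(x) in F_7[x]: f(x) = (x)·a(x) + (6). The last nonzero remainder is the constant 6 = gcd(f, a) in F_7. Back-substituting through the division chain expresses 6 = s(x)·a(x) + t(x)·f(x) with s(x) ≡ 6x (mod f), so (6x)·a(x) ≡ 6 (mod f). Multiplying by 6^(-1) ≡ 6 in F_7 gives a(x)^(-1) ≡ 6·(6x) ≡ x (mod f). Check: (x + 4)·(x) = x^2 + 4x ≡ 1 (mod x^2 + 4x + 6).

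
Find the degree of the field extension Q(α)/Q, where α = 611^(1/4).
[Q(α):Q] = 4

α is a root of x^4 - 611. By Eisenstein's criterion at the prime p = 13 (which divides the constant term 611 but p^2 = 169 does not, since 611 is squarefree), x^4 - 611 is irreducible over Q. Hence [Q(α):Q] = 4.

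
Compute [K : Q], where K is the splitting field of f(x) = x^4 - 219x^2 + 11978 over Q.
[K : Q] = 4

Solving the quadratic in x^2: x^2 = (219 ± √(219^2 - 4·11978))/2 = (219 ± √49)/2 = (219 ± 7)/2, giving x^2 = 106 or x^2 = 113. So f(x) = (x^2 - 106)(x^2 - 113) and the roots of f are ±√106, ±√113. Hence the splitting field is K = Q(√106, √113). Since 106 and 113 are distinct squarefree integers > 1, their product 11978 is not a perfect square, so √113 ∉ Q(√106). By the tower law [K:Q] = [Q(√106,√113):Q(√106)] · [Q(√106):Q] = 2 · 2 = 4.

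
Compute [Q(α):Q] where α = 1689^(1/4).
[Q(α):Q] = 4

α is a root of x^4 - 1689. By Eisenstein's criterion at the prime p = 3 (which divides the constant term 1689 but p^2 = 9 does not, since 1689 is squarefree), x^4 - 1689 is irreducible over Q. Hence [Q(α):Q] = 4.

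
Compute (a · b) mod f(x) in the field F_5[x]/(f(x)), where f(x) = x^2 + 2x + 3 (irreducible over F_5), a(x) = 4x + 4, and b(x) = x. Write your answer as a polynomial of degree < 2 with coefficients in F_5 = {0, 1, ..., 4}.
a · b ≡ x + 3 (mod f(x))

Multiply in F_5[x]: a(x)·b(x) = (4x + 4)·(x) = 4x^2 + 4x. This has degree ≥ 2, so divide by f(x) over F_5: 4x^2 + 4x = (4)·(x^2 + 2x + 3) + (x + 3). Hence a·b ≡ x + 3 (mod f). (F_5[x]/(f) is a field with 5^2 = 25 elements since f is irreducible of degree 2.)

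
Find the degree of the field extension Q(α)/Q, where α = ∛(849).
[Q(α):Q] = 3

The minimal polynomial of α is x^3 - 849, irreducible over Q since 849 is not a perfect cube (so x^3 - 849 has no rational root). Hence [Q(α):Q] = deg(m_α) = 3.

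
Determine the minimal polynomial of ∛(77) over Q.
m_α(x) = x^3 - 77

α satisfies α^3 = 77, so x^3 - 77 annihilates α. By the rational root test, a rational root p/q (in lowest terms) of x^3 - 77 would satisfy p^3 = 77 q^3, forcing q = 1 and p^3 = 77; but 77 is not a perfect cube, contradiction. A monic cubic over Q with no rational root is irreducible (any nontrivial factorization would include a linear factor). Hence x^3 - 77 is the minimal polynomial of α, and in particular [Q(α):Q] = 3.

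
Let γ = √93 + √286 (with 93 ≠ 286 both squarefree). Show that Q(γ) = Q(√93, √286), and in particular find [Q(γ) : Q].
[Q(γ) : Q] = 4 (equivalently, Q(γ) = Q(√93, √286))

Obviously Q(γ) ⊆ Q(√93, √286), and [Q(√93, √286):Q] = 4 (since 93, 286 are distinct squarefree integers > 1 with 26598 not a perfect square). To show equality we compute the minimal polynomial of γ. From γ = √93 + √286: γ^2 = 93 + 2√(26598) + 286 = 379 + 2√(26598), so γ^2 - 379 = 2√(26598); squaring, (γ^2 - 379)^2 = 4·26598, i.e. γ^4 - 758γ^2 + 143641 - 106392 = 0, i.e. γ^4 - 758γ^2 + 37249 = 0. So γ is a root of x^4 - 758x^2 + 37249. This polynomial is irreducible over Q: it has no rational root (each ±√93 ± √286 is irrational), and any factorization into two quadratics over Q would force √(26598) ∈ Q (pairing opposite roots) or √93, √286 ∈ Q (other pairings), all impossible. Hence [Q(γ):Q] = 4 = [Q(√93, √286):Q], so Q(γ) = Q(√93, √286).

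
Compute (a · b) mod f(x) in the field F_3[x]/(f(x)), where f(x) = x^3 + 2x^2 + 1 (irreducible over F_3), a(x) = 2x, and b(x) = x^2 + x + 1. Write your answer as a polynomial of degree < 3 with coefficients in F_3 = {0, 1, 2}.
a · b ≡ x^2 + 2x + 1 (mod f(x))

Multiply in F_3[x]: a(x)·b(x) = (2x)·(x^2 + x + 1) = 2x^3 + 2x^2 + 2x. This has degree ≥ 3, so divide by f(x) over F_3: 2x^3 + 2x^2 + 2x = (2)·(x^3 + 2x^2 + 1) + (x^2 + 2x + 1). Hence a·b ≡ x^2 + 2x + 1 (mod f). (F_3[x]/(f) is a field with 3^3 = 27 elements since f is irreducible of degree 3.)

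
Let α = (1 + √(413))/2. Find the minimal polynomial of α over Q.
m_α(x) = x^2 - x - 103

From 2α - 1 = √(413), squaring gives (2α - 1)^2 = 413, i.e. 4α^2 - 4α + 1 = 413, so α^2 - α + (1 - 413)/4 = 0. Since 413 ≡ 1 (mod 4), (1 - 413)/4 = -103 ∈ Z. The polynomial x^2 - x - 103 has discriminant 1 - 4·(-103) = 413, which is not a perfect square in Q (d = 413 is squarefree and ≠ 1), so x^2 - x - 103 is irreducible over Q. It is the minimal polynomial of α.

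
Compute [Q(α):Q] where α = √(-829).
[Q(α):Q] = 2

[Q(α):Q] equals the degree of the minimal polynomial of α. Here α^2 = -829 and x^2 + 829 is irreducible (d = -829 is squarefree, ≠ 1, hence not a square), so deg(m_α) = 2. Thus [Q(α):Q] = 2.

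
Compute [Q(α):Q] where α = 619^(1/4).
[Q(α):Q] = 4

α is a root of x^4 - 619. By Eisenstein's criterion at the prime p = 619 (which divides the constant term 619 but p^2 = 383161 does not, since 619 is squarefree), x^4 - 619 is irreducible over Q. Hence [Q(α):Q] = 4.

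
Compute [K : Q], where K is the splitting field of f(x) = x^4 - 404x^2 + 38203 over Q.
[K : Q] = 4

Solving the quadratic in x^2: x^2 = (404 ± √(404^2 - 4·38203))/2 = (404 ± √10404)/2 = (404 ± 102)/2, giving x^2 = 253 or x^2 = 151. So f(x) = (x^2 - 253)(x^2 - 151) and the roots of f are ±√253, ±√151. Hence the splitting field is K = Q(√253, √151). Since 253 and 151 are distinct squarefree integers > 1, their product 38203 is not a perfect square, so √151 ∉ Q(√253). By the tower law [K:Q] = [Q(√253,√151):Q(√253)] · [Q(√253):Q] = 2 · 2 = 4.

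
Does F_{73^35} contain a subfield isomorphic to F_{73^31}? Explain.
No: F_{73^31} is not a subfield of F_{73^35}

F_{p^m} embeds in F_{p^n} iff m | n. Here 31 ∤ 35 (since 35 = 1·31 + 4 with remainder 4 ≠ 0), so F_{73^31} is not a subfield of F_{73^35}. Equivalently: if it were, the tower law would give 31 = [F_{73^31}:F_73] dividing [F_{73^35}:F_73] = 35, contradiction.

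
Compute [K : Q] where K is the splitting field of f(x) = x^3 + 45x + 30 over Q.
[K : Q] = 6

By the rational root test, any rational root of the monic integer polynomial f(x) = x^3 + 45x + 30 must be an integer dividing the constant term 30, i.e. one of ±{1, 2, 3, 5, 6, 10, 15, 30}. Evaluating: f(1) = 76, f(-1) = -16, f(2) = 128, f(-2) = -68, f(3) = 192, f(-3) = -132, f(5) = 380, f(-5) = -320, f(6) = 516, f(-6) = -456, f(10) = 1480, f(-10) = -1420, f(15) = 4080, f(-15) = -4020, f(30) = 28380, f(-30) = -28320; none is 0, so f has no rational root and is therefore irreducible over Q (a cubic with no linear factor over a field is irreducible). For an irreducible cubic, the Galois group is A_3 or S_3 according as the discriminant disc(f) = -4a^3 - 27b^2 = -4·(45)^3 - 27·(30)^2 = -388800 is or is not a square in Q. Here disc(f) = -388800 is not a perfect square in Q, so the Galois group of f over Q is not contained in A_3 and must be all of S_3. The splitting field has degree |S_3| = 6 over Q, so [K : Q] = 6.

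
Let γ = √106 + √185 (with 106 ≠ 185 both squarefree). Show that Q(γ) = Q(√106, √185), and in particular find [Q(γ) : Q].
[Q(γ) : Q] = 4 (equivalently, Q(γ) = Q(√106, √185))

Obviously Q(γ) ⊆ Q(√106, √185), and [Q(√106, √185):Q] = 4 (since 106, 185 are distinct squarefree integers > 1 with 19610 not a perfect square). To show equality we compute the minimal polynomial of γ. From γ = √106 + √185: γ^2 = 106 + 2√(19610) + 185 = 291 + 2√(19610), so γ^2 - 291 = 2√(19610); squaring, (γ^2 - 291)^2 = 4·19610, i.e. γ^4 - 582γ^2 + 84681 - 78440 = 0, i.e. γ^4 - 582γ^2 + 6241 = 0. So γ is a root of x^4 - 582x^2 + 6241. This polynomial is irreducible over Q: it has no rational root (each ±√106 ± √185 is irrational), and any factorization into two quadratics over Q would force √(19610) ∈ Q (pairing opposite roots) or √106, √185 ∈ Q (other pairings), all impossible. Hence [Q(γ):Q] = 4 = [Q(√106, √185):Q], so Q(γ) = Q(√106, √185).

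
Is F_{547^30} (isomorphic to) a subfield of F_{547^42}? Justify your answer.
No: F_{547^30} is not a subfield of F_{547^42}

F_{p^m} embeds in F_{p^n} iff m | n. Here 30 ∤ 42 (since 42 = 1·30 + 12 with remainder 12 ≠ 0), so F_{547^30} is not a subfield of F_{547^42}. Equivalently: if it were, the tower law would give 30 = [F_{547^30}:F_547] dividing [F_{547^42}:F_547] = 42, contradiction.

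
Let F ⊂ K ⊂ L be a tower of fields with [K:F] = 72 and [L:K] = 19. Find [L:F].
[L:F] = 1368

The tower law says that for any tower of field extensions F ⊂ K ⊂ L with finite degrees, [L:F] = [L:K] · [K:F]. Here this gives [L:F] = 19 · 72 = 1368.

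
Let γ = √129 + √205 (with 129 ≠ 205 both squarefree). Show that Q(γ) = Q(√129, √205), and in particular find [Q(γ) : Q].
[Q(γ) : Q] = 4 (equivalently, Q(γ) = Q(√129, √205))

Obviously Q(γ) ⊆ Q(√129, √205), and [Q(√129, √205):Q] = 4 (since 129, 205 are distinct squarefree integers > 1 with 26445 not a perfect square). To show equality we compute the minimal polynomial of γ. From γ = √129 + √205: γ^2 = 129 + 2√(26445) + 205 = 334 + 2√(26445), so γ^2 - 334 = 2√(26445); squaring, (γ^2 - 334)^2 = 4·26445, i.e. γ^4 - 668γ^2 + 111556 - 105780 = 0, i.e. γ^4 - 668γ^2 + 5776 = 0. So γ is a root of x^4 - 668x^2 + 5776. This polynomial is irreducible over Q: it has no rational root (each ±√129 ± √205 is irrational), and any factorization into two quadratics over Q would force √(26445) ∈ Q (pairing opposite roots) or √129, √205 ∈ Q (other pairings), all impossible. Hence [Q(γ):Q] = 4 = [Q(√129, √205):Q], so Q(γ) = Q(√129, √205).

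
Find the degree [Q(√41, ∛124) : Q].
[Q(√41, ∛124) : Q] = 6

Let L = Q(√41, ∛124). Since Q(√41) ⊂ L and [Q(√41):Q] = 2, the tower law gives 2 | [L:Q]. Likewise Q(∛124) ⊂ L with [Q(∛124):Q] = 3 (because 124 is not a perfect cube), so 3 | [L:Q]. As gcd(2,3) = 1, [L:Q] is divisible by 6. Conversely L is generated over Q by √41 and ∛124, so [L:Q] ≤ 2·3 = 6. Therefore [Q(√41, ∛124) : Q] = 6.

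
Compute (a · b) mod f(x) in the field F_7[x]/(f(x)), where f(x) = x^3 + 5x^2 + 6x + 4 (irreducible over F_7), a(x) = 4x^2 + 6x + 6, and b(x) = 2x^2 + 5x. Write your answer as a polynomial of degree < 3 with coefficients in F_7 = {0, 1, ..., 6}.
a · b ≡ 6x^2 + 4x + 4 (mod f(x))

Multiply in F_7[x]: a(x)·b(x) = (4x^2 + 6x + 6)·(2x^2 + 5x) = x^4 + 4x^3 + 2x. This has degree ≥ 3, so divide by f(x) over F_7: x^4 + 4x^3 + 2x = (x + 6)·(x^3 + 5x^2 + 6x + 4) + (6x^2 + 4x + 4). Hence a·b ≡ 6x^2 + 4x + 4 (mod f). (F_7[x]/(f) is a field with 7^3 = 343 elements since f is irreducible of degree 3.)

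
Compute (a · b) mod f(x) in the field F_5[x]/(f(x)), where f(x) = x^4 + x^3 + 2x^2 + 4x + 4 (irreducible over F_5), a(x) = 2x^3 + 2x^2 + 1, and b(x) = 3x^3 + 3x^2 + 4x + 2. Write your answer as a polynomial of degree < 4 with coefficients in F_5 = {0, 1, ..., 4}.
a · b ≡ 3x^3 + 2x^2 + x + 3 (mod f(x))

Multiply in F_5[x]: a(x)·b(x) = (2x^3 + 2x^2 + 1)·(3x^3 + 3x^2 + 4x + 2) = x^6 + 2x^5 + 4x^4 + 2x^2 + 4x + 2. This has degree ≥ 4, so divide by f(x) over F_5: x^6 + 2x^5 + 4x^4 + 2x^2 + 4x + 2 = (x^2 + x + 1)·(x^4 + x^3 + 2x^2 + 4x + 4) + (3x^3 + 2x^2 + x + 3). Hence a·b ≡ 3x^3 + 2x^2 + x + 3 (mod f). (F_5[x]/(f) is a field with 5^4 = 625 elements since f is irreducible of degree 4.)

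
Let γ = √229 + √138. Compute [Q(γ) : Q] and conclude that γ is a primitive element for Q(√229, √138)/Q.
[Q(γ) : Q] = 4 (equivalently, Q(γ) = Q(√229, √138))

Obviously Q(γ) ⊆ Q(√229, √138), and [Q(√229, √138):Q] = 4 (since 229, 138 are distinct squarefree integers > 1 with 31602 not a perfect square). To show equality we compute the minimal polynomial of γ. From γ = √229 + √138: γ^2 = 229 + 2√(31602) + 138 = 367 + 2√(31602), so γ^2 - 367 = 2√(31602); squaring, (γ^2 - 367)^2 = 4·31602, i.e. γ^4 - 734γ^2 + 134689 - 126408 = 0, i.e. γ^4 - 734γ^2 + 8281 = 0. So γ is a root of x^4 - 734x^2 + 8281. This polynomial is irreducible over Q: it has no rational root (each ±√229 ± √138 is irrational), and any factorization into two quadratics over Q would force √(31602) ∈ Q (pairing opposite roots) or √229, √138 ∈ Q (other pairings), all impossible. Hence [Q(γ):Q] = 4 = [Q(√229, √138):Q], so Q(γ) = Q(√229, √138).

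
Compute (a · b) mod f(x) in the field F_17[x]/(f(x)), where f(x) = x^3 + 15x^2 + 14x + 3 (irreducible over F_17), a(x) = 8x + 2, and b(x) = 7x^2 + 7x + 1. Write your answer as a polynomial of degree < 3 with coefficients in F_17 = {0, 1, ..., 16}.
a · b ≡ 12x^2 + 3x + 4 (mod f(x))

Multiply in F_17[x]: a(x)·b(x) = (8x + 2)·(7x^2 + 7x + 1) = 5x^3 + 2x^2 + 5x + 2. This has degree ≥ 3, so divide by f(x) over F_17: 5x^3 + 2x^2 + 5x + 2 = (5)·(x^3 + 15x^2 + 14x + 3) + (12x^2 + 3x + 4). Hence a·b ≡ 12x^2 + 3x + 4 (mod f). (F_17[x]/(f) is a field with 17^3 = 4913 elements since f is irreducible of degree 3.)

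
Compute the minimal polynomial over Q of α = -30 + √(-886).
m_α(x) = x^2 + 60x + 1786

From α + 30 = √(-886), squaring gives (α + 30)^2 = -886, i.e. α^2 + 60α + 900 = -886, so α^2 + 60α + 1786 = 0. The discriminant of x^2 + 60x + 1786 is (60)^2 - 4·(1786) = 3600 - 7144 = -3544, and 4·(-886) is not a perfect square in Q since -886 is squarefree and ≠ 1. Hence x^2 + 60x + 1786 is irreducible over Q and is the minimal polynomial of α.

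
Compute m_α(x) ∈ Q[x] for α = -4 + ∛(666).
m_α(x) = x^3 + 12x^2 + 48x - 602

Set β = α + 4 = ∛(666), so β^3 = 666. Then (α + 4)^3 - 666 = 0, i.e. α is a root of g(x) = (x + 4)^3 - 666 = x^3 + 12x^2 + 48x - 602. Since g(x) = h(x + 4) where h(x) = x^3 - 666, and h is irreducible over Q (because 666 is not a perfect cube, so h has no rational root, and a monic cubic with no rational root is irreducible), g is also irreducible (irreducibility is preserved under the substitution x → x + 4). Hence m_α(x) = x^3 + 12x^2 + 48x - 602.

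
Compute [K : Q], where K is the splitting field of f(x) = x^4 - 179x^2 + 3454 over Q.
[K : Q] = 4

Solving the quadratic in x^2: x^2 = (179 ± √(179^2 - 4·3454))/2 = (179 ± √18225)/2 = (179 ± 135)/2, giving x^2 = 22 or x^2 = 157. So f(x) = (x^2 - 22)(x^2 - 157) and the roots of f are ±√22, ±√157. Hence the splitting field is K = Q(√22, √157). Since 22 and 157 are distinct squarefree integers > 1, their product 3454 is not a perfect square, so √157 ∉ Q(√22). By the tower law [K:Q] = [Q(√22,√157):Q(√22)] · [Q(√22):Q] = 2 · 2 = 4.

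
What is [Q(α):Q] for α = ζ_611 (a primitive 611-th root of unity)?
[Q(α):Q] = 552

The minimal polynomial of ζ_611 over Q is the 611-th cyclotomic polynomial Φ_611(x), which is irreducible over Q and has degree φ(611) = 552. Hence [Q(α):Q] = φ(611) = 552.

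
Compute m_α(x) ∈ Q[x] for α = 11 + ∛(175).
m_α(x) = x^3 - 33x^2 + 363x - 1506

Set β = α - 11 = ∛(175), so β^3 = 175. Then (α - 11)^3 - 175 = 0, i.e. α is a root of g(x) = (x - 11)^3 - 175 = x^3 - 33x^2 + 363x - 1506. Since g(x) = h(x - 11) where h(x) = x^3 - 175, and h is irreducible over Q (because 175 is not a perfect cube, so h has no rational root, and a monic cubic with no rational root is irreducible), g is also irreducible (irreducibility is preserved under the substitution x → x - 11). Hence m_α(x) = x^3 - 33x^2 + 363x - 1506.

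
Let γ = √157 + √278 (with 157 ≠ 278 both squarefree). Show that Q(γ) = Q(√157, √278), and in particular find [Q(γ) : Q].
[Q(γ) : Q] = 4 (equivalently, Q(γ) = Q(√157, √278))

Obviously Q(γ) ⊆ Q(√157, √278), and [Q(√157, √278):Q] = 4 (since 157, 278 are distinct squarefree integers > 1 with 43646 not a perfect square). To show equality we compute the minimal polynomial of γ. From γ = √157 + √278: γ^2 = 157 + 2√(43646) + 278 = 435 + 2√(43646), so γ^2 - 435 = 2√(43646); squaring, (γ^2 - 435)^2 = 4·43646, i.e. γ^4 - 870γ^2 + 189225 - 174584 = 0, i.e. γ^4 - 870γ^2 + 14641 = 0. So γ is a root of x^4 - 870x^2 + 14641. This polynomial is irreducible over Q: it has no rational root (each ±√157 ± √278 is irrational), and any factorization into two quadratics over Q would force √(43646) ∈ Q (pairing opposite roots) or √157, √278 ∈ Q (other pairings), all impossible. Hence [Q(γ):Q] = 4 = [Q(√157, √278):Q], so Q(γ) = Q(√157, √278).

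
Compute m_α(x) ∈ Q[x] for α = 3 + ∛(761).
m_α(x) = x^3 - 9x^2 + 27x - 788

Set β = α - 3 = ∛(761), so β^3 = 761. Then (α - 3)^3 - 761 = 0, i.e. α is a root of g(x) = (x - 3)^3 - 761 = x^3 - 9x^2 + 27x - 788. Since g(x) = h(x - 3) where h(x) = x^3 - 761, and h is irreducible over Q (because 761 is not a perfect cube, so h has no rational root, and a monic cubic with no rational root is irreducible), g is also irreducible (irreducibility is preserved under the substitution x → x - 3). Hence m_α(x) = x^3 - 9x^2 + 27x - 788.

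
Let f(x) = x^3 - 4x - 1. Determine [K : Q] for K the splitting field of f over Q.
[K : Q] = 6

By the rational root test, any rational root of the monic integer polynomial f(x) = x^3 - 4x - 1 must be an integer dividing the constant term -1, i.e. one of ±{1}. Evaluating: f(1) = -4, f(-1) = 2; none is 0, so f has no rational root and is therefore irreducible over Q (a cubic with no linear factor over a field is irreducible). For an irreducible cubic, the Galois group is A_3 or S_3 according as the discriminant disc(f) = -4a^3 - 27b^2 = -4·(-4)^3 - 27·(-1)^2 = 229 is or is not a square in Q. Here disc(f) = 229 is not a perfect square in Q, so the Galois group of f over Q is not contained in A_3 and must be all of S_3. The splitting field has degree |S_3| = 6 over Q, so [K : Q] = 6.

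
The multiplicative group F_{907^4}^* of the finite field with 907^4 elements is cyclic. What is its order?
|F_{907^4}^*| = 676751377200

F_{907^4} has 907^4 = 676751377201 elements; its multiplicative group consists of all nonzero elements, so |F_{907^4}^*| = 676751377201 - 1 = 676751377200. (It is cyclic since any finite subgroup of the multiplicative group of a field is cyclic.)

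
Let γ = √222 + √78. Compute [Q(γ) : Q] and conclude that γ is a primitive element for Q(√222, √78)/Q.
[Q(γ) : Q] = 4 (equivalently, Q(γ) = Q(√222, √78))

Obviously Q(γ) ⊆ Q(√222, √78), and [Q(√222, √78):Q] = 4 (since 222, 78 are distinct squarefree integers > 1 with 17316 not a perfect square). To show equality we compute the minimal polynomial of γ. From γ = √222 + √78: γ^2 = 222 + 2√(17316) + 78 = 300 + 2√(17316), so γ^2 - 300 = 2√(17316); squaring, (γ^2 - 300)^2 = 4·17316, i.e. γ^4 - 600γ^2 + 90000 - 69264 = 0, i.e. γ^4 - 600γ^2 + 20736 = 0. So γ is a root of x^4 - 600x^2 + 20736. This polynomial is irreducible over Q: it has no rational root (each ±√222 ± √78 is irrational), and any factorization into two quadratics over Q would force √(17316) ∈ Q (pairing opposite roots) or √222, √78 ∈ Q (other pairings), all impossible. Hence [Q(γ):Q] = 4 = [Q(√222, √78):Q], so Q(γ) = Q(√222, √78).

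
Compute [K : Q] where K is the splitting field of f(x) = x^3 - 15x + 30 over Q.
[K : Q] = 6

By the rational root test, any rational root of the monic integer polynomial f(x) = x^3 - 15x + 30 must be an integer dividing the constant term 30, i.e. one of ±{1, 2, 3, 5, 6, 10, 15, 30}. Evaluating: f(1) = 16, f(-1) = 44, f(2) = 8, f(-2) = 52, f(3) = 12, f(-3) = 48, f(5) = 80, f(-5) = -20, f(6) = 156, f(-6) = -96, f(10) = 880, f(-10) = -820, f(15) = 3180, f(-15) = -3120, f(30) = 26580, f(-30) = -26520; none is 0, so f has no rational root and is therefore irreducible over Q (a cubic with no linear factor over a field is irreducible). For an irreducible cubic, the Galois group is A_3 or S_3 according as the discriminant disc(f) = -4a^3 - 27b^2 = -4·(-15)^3 - 27·(30)^2 = -10800 is or is not a square in Q. Here disc(f) = -10800 is not a perfect square in Q, so the Galois group of f over Q is not contained in A_3 and must be all of S_3. The splitting field has degree |S_3| = 6 over Q, so [K : Q] = 6.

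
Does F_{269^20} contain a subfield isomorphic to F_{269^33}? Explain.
No: F_{269^33} is not a subfield of F_{269^20}

F_{p^m} embeds in F_{p^n} iff m | n. Here 33 ∤ 20 (since 20 = 0·33 + 20 with remainder 20 ≠ 0), so F_{269^33} is not a subfield of F_{269^20}. Equivalently: if it were, the tower law would give 33 = [F_{269^33}:F_269] dividing [F_{269^20}:F_269] = 20, contradiction.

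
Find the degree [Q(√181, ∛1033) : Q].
[Q(√181, ∛1033) : Q] = 6

Let L = Q(√181, ∛1033). Since Q(√181) ⊂ L and [Q(√181):Q] = 2, the tower law gives 2 | [L:Q]. Likewise Q(∛1033) ⊂ L with [Q(∛1033):Q] = 3 (because 1033 is not a perfect cube), so 3 | [L:Q]. As gcd(2,3) = 1, [L:Q] is divisible by 6. Conversely L is generated over Q by √181 and ∛1033, so [L:Q] ≤ 2·3 = 6. Therefore [Q(√181, ∛1033) : Q] = 6.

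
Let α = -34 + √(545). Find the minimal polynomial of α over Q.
m_α(x) = x^2 + 68x + 611

From α + 34 = √(545), squaring gives (α + 34)^2 = 545, i.e. α^2 + 68α + 1156 = 545, so α^2 + 68α + 611 = 0. The discriminant of x^2 + 68x + 611 is (68)^2 - 4·(611) = 4624 - 2444 = 2180, and 4·(545) is not a perfect square in Q since 545 is squarefree and ≠ 1. Hence x^2 + 68x + 611 is irreducible over Q and is the minimal polynomial of α.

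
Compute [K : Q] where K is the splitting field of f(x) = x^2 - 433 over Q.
[K : Q] = 2

f(x) = x^2 - 433 factors as (x - √433)(x + √433). The splitting field is K = Q(√433). Since 433 is squarefree and > 1, it is not a perfect square, so x^2 - 433 is irreducible over Q and [Q(√433) : Q] = 2. Hence [K : Q] = 2.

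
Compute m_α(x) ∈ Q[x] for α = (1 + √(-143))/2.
m_α(x) = x^2 - x + 36

From 2α - 1 = √(-143), squaring gives (2α - 1)^2 = -143, i.e. 4α^2 - 4α + 1 = -143, so α^2 - α + (1 + 143)/4 = 0. Since -143 ≡ 1 (mod 4), (1 + 143)/4 = 36 ∈ Z. The polynomial x^2 - x + 36 has discriminant 1 - 4·(36) = -143, which is not a perfect square in Q (d = -143 is squarefree and ≠ 1), so x^2 - x + 36 is irreducible over Q. It is the minimal polynomial of α.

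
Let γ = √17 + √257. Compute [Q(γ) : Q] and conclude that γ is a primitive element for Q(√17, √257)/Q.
[Q(γ) : Q] = 4 (equivalently, Q(γ) = Q(√17, √257))

Obviously Q(γ) ⊆ Q(√17, √257), and [Q(√17, √257):Q] = 4 (since 17, 257 are distinct squarefree integers > 1 with 4369 not a perfect square). To show equality we compute the minimal polynomial of γ. From γ = √17 + √257: γ^2 = 17 + 2√(4369) + 257 = 274 + 2√(4369), so γ^2 - 274 = 2√(4369); squaring, (γ^2 - 274)^2 = 4·4369, i.e. γ^4 - 548γ^2 + 75076 - 17476 = 0, i.e. γ^4 - 548γ^2 + 57600 = 0. So γ is a root of x^4 - 548x^2 + 57600. This polynomial is irreducible over Q: it has no rational root (each ±√17 ± √257 is irrational), and any factorization into two quadratics over Q would force √(4369) ∈ Q (pairing opposite roots) or √17, √257 ∈ Q (other pairings), all impossible. Hence [Q(γ):Q] = 4 = [Q(√17, √257):Q], so Q(γ) = Q(√17, √257).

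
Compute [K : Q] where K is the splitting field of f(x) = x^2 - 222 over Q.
[K : Q] = 2

f(x) = x^2 - 222 factors as (x - √222)(x + √222). The splitting field is K = Q(√222). Since 222 is squarefree and > 1, it is not a perfect square, so x^2 - 222 is irreducible over Q and [Q(√222) : Q] = 2. Hence [K : Q] = 2.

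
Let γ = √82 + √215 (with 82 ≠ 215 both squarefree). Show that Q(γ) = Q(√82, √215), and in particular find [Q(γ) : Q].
[Q(γ) : Q] = 4 (equivalently, Q(γ) = Q(√82, √215))

Obviously Q(γ) ⊆ Q(√82, √215), and [Q(√82, √215):Q] = 4 (since 82, 215 are distinct squarefree integers > 1 with 17630 not a perfect square). To show equality we compute the minimal polynomial of γ. From γ = √82 + √215: γ^2 = 82 + 2√(17630) + 215 = 297 + 2√(17630), so γ^2 - 297 = 2√(17630); squaring, (γ^2 - 297)^2 = 4·17630, i.e. γ^4 - 594γ^2 + 88209 - 70520 = 0, i.e. γ^4 - 594γ^2 + 17689 = 0. So γ is a root of x^4 - 594x^2 + 17689. This polynomial is irreducible over Q: it has no rational root (each ±√82 ± √215 is irrational), and any factorization into two quadratics over Q would force √(17630) ∈ Q (pairing opposite roots) or √82, √215 ∈ Q (other pairings), all impossible. Hence [Q(γ):Q] = 4 = [Q(√82, √215):Q], so Q(γ) = Q(√82, √215).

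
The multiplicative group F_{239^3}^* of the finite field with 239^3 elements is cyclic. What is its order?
|F_{239^3}^*| = 13651918

F_{239^3} has 239^3 = 13651919 elements; its multiplicative group consists of all nonzero elements, so |F_{239^3}^*| = 13651919 - 1 = 13651918. (It is cyclic since any finite subgroup of the multiplicative group of a field is cyclic.)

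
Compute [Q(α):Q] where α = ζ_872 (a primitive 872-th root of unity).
[Q(α):Q] = 432

The minimal polynomial of ζ_872 over Q is the 872-th cyclotomic polynomial Φ_872(x), which is irreducible over Q and has degree φ(872) = 432. Hence [Q(α):Q] = φ(872) = 432.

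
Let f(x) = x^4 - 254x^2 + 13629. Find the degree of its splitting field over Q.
[K : Q] = 4

Solving the quadratic in x^2: x^2 = (254 ± √(254^2 - 4·13629))/2 = (254 ± √10000)/2 = (254 ± 100)/2, giving x^2 = 77 or x^2 = 177. So f(x) = (x^2 - 77)(x^2 - 177) and the roots of f are ±√77, ±√177. Hence the splitting field is K = Q(√77, √177). Since 77 and 177 are distinct squarefree integers > 1, their product 13629 is not a perfect square, so √177 ∉ Q(√77). By the tower law [K:Q] = [Q(√77,√177):Q(√77)] · [Q(√77):Q] = 2 · 2 = 4.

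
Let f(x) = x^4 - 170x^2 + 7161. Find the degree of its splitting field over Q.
[K : Q] = 4

Solving the quadratic in x^2: x^2 = (170 ± √(170^2 - 4·7161))/2 = (170 ± √256)/2 = (170 ± 16)/2, giving x^2 = 77 or x^2 = 93. So f(x) = (x^2 - 77)(x^2 - 93) and the roots of f are ±√77, ±√93. Hence the splitting field is K = Q(√77, √93). Since 77 and 93 are distinct squarefree integers > 1, their product 7161 is not a perfect square, so √93 ∉ Q(√77). By the tower law [K:Q] = [Q(√77,√93):Q(√77)] · [Q(√77):Q] = 2 · 2 = 4.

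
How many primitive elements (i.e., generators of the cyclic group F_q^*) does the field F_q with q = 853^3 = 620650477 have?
There are φ(620650476) = 199190880 primitive elements

F_q^* is cyclic of order q - 1 = 620650476. A cyclic group of order m has exactly φ(m) generators. Here m = 620650476 = 2^2 · 3^2 · 43 · 71 · 5647, so the number of primitive elements is φ(620650476) = 199190880.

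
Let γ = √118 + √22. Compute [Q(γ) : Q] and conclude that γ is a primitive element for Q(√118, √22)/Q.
[Q(γ) : Q] = 4 (equivalently, Q(γ) = Q(√118, √22))

Obviously Q(γ) ⊆ Q(√118, √22), and [Q(√118, √22):Q] = 4 (since 118, 22 are distinct squarefree integers > 1 with 2596 not a perfect square). To show equality we compute the minimal polynomial of γ. From γ = √118 + √22: γ^2 = 118 + 2√(2596) + 22 = 140 + 2√(2596), so γ^2 - 140 = 2√(2596); squaring, (γ^2 - 140)^2 = 4·2596, i.e. γ^4 - 280γ^2 + 19600 - 10384 = 0, i.e. γ^4 - 280γ^2 + 9216 = 0. So γ is a root of x^4 - 280x^2 + 9216. This polynomial is irreducible over Q: it has no rational root (each ±√118 ± √22 is irrational), and any factorization into two quadratics over Q would force √(2596) ∈ Q (pairing opposite roots) or √118, √22 ∈ Q (other pairings), all impossible. Hence [Q(γ):Q] = 4 = [Q(√118, √22):Q], so Q(γ) = Q(√118, √22).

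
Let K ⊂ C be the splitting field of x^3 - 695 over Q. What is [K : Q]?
[K : Q] = 6

The roots of x^3 - 695 are ∛695, ω∛695, ω^2∛695 where ω = e^(2πi/3) is a primitive cube root of unity, so K = Q(∛695, ω). Now [Q(∛695):Q] = 3 (since 695 is not a perfect cube, x^3 - 695 is irreducible) and [Q(ω):Q] = 2. Both 2 and 3 divide [K:Q], and [K:Q] ≤ 3·2 = 6, so [K:Q] = 6. (Equivalently: Q(∛695) ⊂ R but ω ∉ R, so [K : Q(∛695)] = 2.)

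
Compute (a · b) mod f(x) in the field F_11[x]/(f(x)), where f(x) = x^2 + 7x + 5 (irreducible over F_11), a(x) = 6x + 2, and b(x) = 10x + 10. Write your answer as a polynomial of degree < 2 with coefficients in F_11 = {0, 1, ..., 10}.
a · b ≡ x + 6 (mod f(x))

Multiply in F_11[x]: a(x)·b(x) = (6x + 2)·(10x + 10) = 5x^2 + 3x + 9. This has degree ≥ 2, so divide by f(x) over F_11: 5x^2 + 3x + 9 = (5)·(x^2 + 7x + 5) + (x + 6). Hence a·b ≡ x + 6 (mod f). (F_11[x]/(f) is a field with 11^2 = 121 elements since f is irreducible of degree 2.)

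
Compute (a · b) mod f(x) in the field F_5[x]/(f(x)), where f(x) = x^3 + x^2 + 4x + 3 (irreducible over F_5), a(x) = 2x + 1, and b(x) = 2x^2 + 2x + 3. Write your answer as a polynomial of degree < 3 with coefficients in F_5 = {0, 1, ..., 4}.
a · b ≡ 2x^2 + 2x + 1 (mod f(x))

Multiply in F_5[x]: a(x)·b(x) = (2x + 1)·(2x^2 + 2x + 3) = 4x^3 + x^2 + 3x + 3. This has degree ≥ 3, so divide by f(x) over F_5: 4x^3 + x^2 + 3x + 3 = (4)·(x^3 + x^2 + 4x + 3) + (2x^2 + 2x + 1). Hence a·b ≡ 2x^2 + 2x + 1 (mod f). (F_5[x]/(f) is a field with 5^3 = 125 elements since f is irreducible of degree 3.)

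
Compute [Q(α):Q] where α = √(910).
[Q(α):Q] = 2

[Q(α):Q] equals the degree of the minimal polynomial of α. Here α^2 = 910 and x^2 - 910 is irreducible (d = 910 is squarefree, ≠ 1, hence not a square), so deg(m_α) = 2. Thus [Q(α):Q] = 2.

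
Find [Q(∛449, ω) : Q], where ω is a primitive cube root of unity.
[Q(∛449, ω) : Q] = 6

[Q(∛449):Q] = 3 (min poly x^3 - 449, irreducible since 449 is not a perfect cube). [Q(ω):Q] = 2 (min poly x^2 + x + 1). Since Q(∛449) ⊂ R and ω ∉ R, we have ω ∉ Q(∛449), so x^2 + x + 1 remains irreducible over Q(∛449) and [Q(∛449, ω) : Q(∛449)] = 2. By the tower law, [Q(∛449, ω) : Q] = 3 · 2 = 6. (In fact Q(∛449, ω) is the splitting field of x^3 - 449 over Q.)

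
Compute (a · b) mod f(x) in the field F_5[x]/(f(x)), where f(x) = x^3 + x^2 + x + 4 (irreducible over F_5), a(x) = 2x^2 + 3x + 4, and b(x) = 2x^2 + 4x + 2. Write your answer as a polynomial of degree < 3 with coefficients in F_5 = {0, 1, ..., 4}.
a · b ≡ x + 3 (mod f(x))

Multiply in F_5[x]: a(x)·b(x) = (2x^2 + 3x + 4)·(2x^2 + 4x + 2) = 4x^4 + 4x^3 + 4x^2 + 2x + 3. This has degree ≥ 3, so divide by f(x) over F_5: 4x^4 + 4x^3 + 4x^2 + 2x + 3 = (4x)·(x^3 + x^2 + x + 4) + (x + 3). Hence a·b ≡ x + 3 (mod f). (F_5[x]/(f) is a field with 5^3 = 125 elements since f is irreducible of degree 3.)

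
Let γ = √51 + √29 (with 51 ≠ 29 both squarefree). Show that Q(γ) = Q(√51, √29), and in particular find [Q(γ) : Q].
[Q(γ) : Q] = 4 (equivalently, Q(γ) = Q(√51, √29))

Obviously Q(γ) ⊆ Q(√51, √29), and [Q(√51, √29):Q] = 4 (since 51, 29 are distinct squarefree integers > 1 with 1479 not a perfect square). To show equality we compute the minimal polynomial of γ. From γ = √51 + √29: γ^2 = 51 + 2√(1479) + 29 = 80 + 2√(1479), so γ^2 - 80 = 2√(1479); squaring, (γ^2 - 80)^2 = 4·1479, i.e. γ^4 - 160γ^2 + 6400 - 5916 = 0, i.e. γ^4 - 160γ^2 + 484 = 0. So γ is a root of x^4 - 160x^2 + 484. This polynomial is irreducible over Q: it has no rational root (each ±√51 ± √29 is irrational), and any factorization into two quadratics over Q would force √(1479) ∈ Q (pairing opposite roots) or √51, √29 ∈ Q (other pairings), all impossible. Hence [Q(γ):Q] = 4 = [Q(√51, √29):Q], so Q(γ) = Q(√51, √29).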